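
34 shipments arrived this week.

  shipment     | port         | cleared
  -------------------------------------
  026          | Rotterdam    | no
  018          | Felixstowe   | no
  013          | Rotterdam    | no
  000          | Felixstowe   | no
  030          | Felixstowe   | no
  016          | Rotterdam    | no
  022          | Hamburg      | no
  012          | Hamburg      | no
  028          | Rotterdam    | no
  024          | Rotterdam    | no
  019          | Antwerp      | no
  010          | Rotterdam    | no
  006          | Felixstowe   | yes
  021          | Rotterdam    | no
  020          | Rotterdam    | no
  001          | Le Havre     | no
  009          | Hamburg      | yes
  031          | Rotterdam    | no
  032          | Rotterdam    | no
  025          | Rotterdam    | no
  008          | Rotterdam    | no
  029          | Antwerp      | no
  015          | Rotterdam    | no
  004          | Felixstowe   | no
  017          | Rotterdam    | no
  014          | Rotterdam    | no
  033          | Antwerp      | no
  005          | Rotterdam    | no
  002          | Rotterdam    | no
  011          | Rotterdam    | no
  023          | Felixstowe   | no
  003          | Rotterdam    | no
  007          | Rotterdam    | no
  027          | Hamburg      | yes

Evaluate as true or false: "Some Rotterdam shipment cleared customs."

False

The determiner here denotes the relation: A ∩ B ≠ ∅ (|A ∩ B| ≥ 1).
|A| = 20, |A ∩ B| = 0, |A ∖ B| = 20.
So the statement is false.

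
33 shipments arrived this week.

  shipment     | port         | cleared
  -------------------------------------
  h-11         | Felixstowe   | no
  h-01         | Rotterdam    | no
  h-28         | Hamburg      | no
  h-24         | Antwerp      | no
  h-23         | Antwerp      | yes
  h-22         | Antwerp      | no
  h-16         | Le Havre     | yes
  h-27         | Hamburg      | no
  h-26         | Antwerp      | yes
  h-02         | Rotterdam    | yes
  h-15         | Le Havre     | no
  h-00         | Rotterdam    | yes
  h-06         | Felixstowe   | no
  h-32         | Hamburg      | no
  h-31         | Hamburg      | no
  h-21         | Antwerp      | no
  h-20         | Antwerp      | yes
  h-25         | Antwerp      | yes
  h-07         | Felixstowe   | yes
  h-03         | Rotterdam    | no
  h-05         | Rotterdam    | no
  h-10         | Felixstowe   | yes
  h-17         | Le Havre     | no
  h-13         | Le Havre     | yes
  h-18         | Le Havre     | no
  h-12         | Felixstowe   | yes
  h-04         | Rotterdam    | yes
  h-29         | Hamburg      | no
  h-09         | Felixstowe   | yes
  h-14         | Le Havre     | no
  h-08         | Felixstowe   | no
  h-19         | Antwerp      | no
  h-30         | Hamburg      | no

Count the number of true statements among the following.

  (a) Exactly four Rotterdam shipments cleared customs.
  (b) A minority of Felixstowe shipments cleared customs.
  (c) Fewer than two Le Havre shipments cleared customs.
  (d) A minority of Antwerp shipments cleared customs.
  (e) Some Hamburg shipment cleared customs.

(a) Rotterdam: |A| = 6, |A ∩ B| = 3; needs |A ∩ B| = 4 — false.
(b) Felixstowe: |A| = 7, |A ∩ B| = 4; needs |A ∩ B| < |A ∖ B| — false.
(c) Le Havre: |A| = 6, |A ∩ B| = 2; needs |A ∩ B| < 2 — false.
(d) Antwerp: |A| = 8, |A ∩ B| = 4; needs |A ∩ B| < |A ∖ B| — false.
(e) Hamburg: |A| = 6, |A ∩ B| = 0; needs A ∩ B ≠ ∅ (|A ∩ B| ≥ 1) — false.

0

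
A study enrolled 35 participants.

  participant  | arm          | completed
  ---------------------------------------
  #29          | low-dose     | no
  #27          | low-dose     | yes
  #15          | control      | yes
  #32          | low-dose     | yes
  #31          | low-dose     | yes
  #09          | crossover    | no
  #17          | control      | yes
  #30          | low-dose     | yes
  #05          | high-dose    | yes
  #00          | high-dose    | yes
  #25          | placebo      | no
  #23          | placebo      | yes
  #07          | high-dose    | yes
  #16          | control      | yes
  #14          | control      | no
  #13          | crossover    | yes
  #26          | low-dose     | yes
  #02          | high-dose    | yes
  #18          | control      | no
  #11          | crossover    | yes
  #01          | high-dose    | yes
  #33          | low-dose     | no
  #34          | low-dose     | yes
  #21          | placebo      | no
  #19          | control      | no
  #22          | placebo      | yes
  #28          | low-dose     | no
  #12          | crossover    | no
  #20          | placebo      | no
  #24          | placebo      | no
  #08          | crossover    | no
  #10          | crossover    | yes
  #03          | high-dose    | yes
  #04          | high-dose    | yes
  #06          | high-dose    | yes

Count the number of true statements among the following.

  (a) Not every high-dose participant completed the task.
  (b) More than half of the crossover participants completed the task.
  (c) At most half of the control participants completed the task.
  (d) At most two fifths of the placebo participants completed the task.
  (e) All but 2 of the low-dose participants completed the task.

(a) high-dose: |A| = 8, |A ∩ B| = 8; needs A ⊄ B (|A ∖ B| ≥ 1) — false.
(b) crossover: |A| = 6, |A ∩ B| = 3; needs |A ∩ B| > |A ∖ B| — false.
(c) control: |A| = 6, |A ∩ B| = 3; needs |A ∩ B| ≤ |A ∖ B| — true.
(d) placebo: |A| = 6, |A ∩ B| = 2; needs |A ∩ B| / |A| ≤ 2/5 — true.
(e) low-dose: |A| = 9, |A ∩ B| = 6; needs |A ∖ B| = 2 — false.

2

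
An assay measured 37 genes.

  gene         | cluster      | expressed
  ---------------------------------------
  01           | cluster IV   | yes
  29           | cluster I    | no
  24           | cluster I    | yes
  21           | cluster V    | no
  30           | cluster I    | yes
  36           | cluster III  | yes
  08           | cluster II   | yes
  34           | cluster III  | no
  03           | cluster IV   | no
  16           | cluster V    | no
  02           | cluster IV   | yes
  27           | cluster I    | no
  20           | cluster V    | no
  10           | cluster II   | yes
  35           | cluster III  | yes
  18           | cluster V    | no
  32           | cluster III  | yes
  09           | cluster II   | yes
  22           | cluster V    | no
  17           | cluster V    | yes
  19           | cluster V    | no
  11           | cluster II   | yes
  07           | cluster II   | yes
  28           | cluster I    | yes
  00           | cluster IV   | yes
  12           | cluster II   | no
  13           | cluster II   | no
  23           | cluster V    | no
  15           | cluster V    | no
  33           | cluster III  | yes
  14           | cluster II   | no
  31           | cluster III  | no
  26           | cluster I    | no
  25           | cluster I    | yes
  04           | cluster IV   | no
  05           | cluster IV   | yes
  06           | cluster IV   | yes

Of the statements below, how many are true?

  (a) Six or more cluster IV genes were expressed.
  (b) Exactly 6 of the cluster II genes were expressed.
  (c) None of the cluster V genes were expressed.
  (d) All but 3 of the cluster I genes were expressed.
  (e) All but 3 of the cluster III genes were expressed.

1

(a) cluster IV: |A| = 7, |A ∩ B| = 5; needs |A ∩ B| ≥ 6 — false.
(b) cluster II: |A| = 8, |A ∩ B| = 5; needs |A ∩ B| = 6 — false.
(c) cluster V: |A| = 9, |A ∩ B| = 1; needs A ∩ B = ∅ (|A ∩ B| = 0) — false.
(d) cluster I: |A| = 7, |A ∩ B| = 4; needs |A ∖ B| = 3 — true.
(e) cluster III: |A| = 6, |A ∩ B| = 4; needs |A ∖ B| = 3 — false.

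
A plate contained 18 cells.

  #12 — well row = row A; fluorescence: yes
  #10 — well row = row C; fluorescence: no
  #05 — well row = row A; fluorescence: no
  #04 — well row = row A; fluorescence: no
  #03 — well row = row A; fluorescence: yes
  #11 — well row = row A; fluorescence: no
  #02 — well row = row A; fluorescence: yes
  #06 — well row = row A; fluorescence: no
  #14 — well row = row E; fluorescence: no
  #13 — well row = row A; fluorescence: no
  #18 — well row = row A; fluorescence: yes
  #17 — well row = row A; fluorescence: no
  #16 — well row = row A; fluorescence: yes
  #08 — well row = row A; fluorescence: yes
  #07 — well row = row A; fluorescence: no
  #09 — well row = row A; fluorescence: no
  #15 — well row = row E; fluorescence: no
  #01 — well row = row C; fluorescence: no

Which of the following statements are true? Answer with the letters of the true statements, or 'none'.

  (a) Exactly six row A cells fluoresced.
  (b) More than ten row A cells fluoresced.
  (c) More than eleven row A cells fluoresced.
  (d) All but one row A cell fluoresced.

|A| = 14, |A ∩ B| = 6, |A ∖ B| = 8.
(a) |A ∩ B| = 6: holds.
(b) |A ∩ B| > 10: fails.
(c) |A ∩ B| > 11: fails.
(d) |A ∖ B| = 1: fails.

(a)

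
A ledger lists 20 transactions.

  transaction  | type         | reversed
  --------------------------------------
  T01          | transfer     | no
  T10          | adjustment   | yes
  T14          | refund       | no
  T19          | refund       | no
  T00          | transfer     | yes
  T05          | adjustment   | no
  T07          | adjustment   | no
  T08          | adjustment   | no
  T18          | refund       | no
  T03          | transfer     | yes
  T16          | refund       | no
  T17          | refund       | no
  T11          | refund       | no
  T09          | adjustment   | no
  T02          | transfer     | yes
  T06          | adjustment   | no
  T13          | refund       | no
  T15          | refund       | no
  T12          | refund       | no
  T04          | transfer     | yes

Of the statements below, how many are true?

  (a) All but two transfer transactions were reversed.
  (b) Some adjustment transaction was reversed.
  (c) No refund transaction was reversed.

(a) transfer: |A| = 5, |A ∩ B| = 4; needs |A ∖ B| = 2 — false.
(b) adjustment: |A| = 6, |A ∩ B| = 1; needs A ∩ B ≠ ∅ (|A ∩ B| ≥ 1) — true.
(c) refund: |A| = 9, |A ∩ B| = 0; needs A ∩ B = ∅ (|A ∩ B| = 0) — true.

2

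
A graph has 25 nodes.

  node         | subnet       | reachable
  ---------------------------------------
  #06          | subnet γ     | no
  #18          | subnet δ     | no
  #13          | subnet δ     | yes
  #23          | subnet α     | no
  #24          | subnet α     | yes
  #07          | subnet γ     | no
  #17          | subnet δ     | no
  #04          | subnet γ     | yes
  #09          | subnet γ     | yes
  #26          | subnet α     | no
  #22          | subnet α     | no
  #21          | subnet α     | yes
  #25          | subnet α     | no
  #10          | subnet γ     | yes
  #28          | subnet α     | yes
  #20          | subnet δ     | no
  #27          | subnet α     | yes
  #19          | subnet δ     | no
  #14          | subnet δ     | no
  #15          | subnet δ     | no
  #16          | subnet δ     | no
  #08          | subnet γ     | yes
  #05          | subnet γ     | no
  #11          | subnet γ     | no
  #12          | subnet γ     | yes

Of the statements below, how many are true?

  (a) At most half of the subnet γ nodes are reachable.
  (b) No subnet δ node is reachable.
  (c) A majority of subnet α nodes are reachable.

(a) subnet γ: |A| = 9, |A ∩ B| = 5; needs |A ∩ B| ≤ |A ∖ B| — false.
(b) subnet δ: |A| = 8, |A ∩ B| = 1; needs A ∩ B = ∅ (|A ∩ B| = 0) — false.
(c) subnet α: |A| = 8, |A ∩ B| = 4; needs |A ∩ B| > |A ∖ B| — false.

0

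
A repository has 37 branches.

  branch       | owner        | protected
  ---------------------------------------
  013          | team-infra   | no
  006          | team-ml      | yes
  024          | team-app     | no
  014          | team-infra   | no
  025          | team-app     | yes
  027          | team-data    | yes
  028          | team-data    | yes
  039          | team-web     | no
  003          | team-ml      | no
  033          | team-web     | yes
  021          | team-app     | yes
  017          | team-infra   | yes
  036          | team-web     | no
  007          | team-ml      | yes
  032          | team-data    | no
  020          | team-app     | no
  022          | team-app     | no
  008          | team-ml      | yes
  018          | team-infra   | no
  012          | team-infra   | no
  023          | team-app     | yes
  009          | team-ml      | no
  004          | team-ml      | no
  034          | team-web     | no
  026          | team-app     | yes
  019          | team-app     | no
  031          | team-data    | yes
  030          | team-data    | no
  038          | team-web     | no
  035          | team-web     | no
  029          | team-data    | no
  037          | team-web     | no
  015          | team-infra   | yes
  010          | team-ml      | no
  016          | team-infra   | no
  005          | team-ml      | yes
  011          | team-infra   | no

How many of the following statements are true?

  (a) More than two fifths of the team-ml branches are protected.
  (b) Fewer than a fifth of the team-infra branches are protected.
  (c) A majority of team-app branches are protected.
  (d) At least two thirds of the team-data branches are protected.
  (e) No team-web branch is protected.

1

(a) team-ml: |A| = 8, |A ∩ B| = 4; needs |A ∩ B| / |A| > 2/5 — true.
(b) team-infra: |A| = 8, |A ∩ B| = 2; needs |A ∩ B| / |A| < 1/5 — false.
(c) team-app: |A| = 8, |A ∩ B| = 4; needs |A ∩ B| > |A ∖ B| — false.
(d) team-data: |A| = 6, |A ∩ B| = 3; needs |A ∩ B| / |A| ≥ 2/3 — false.
(e) team-web: |A| = 7, |A ∩ B| = 1; needs A ∩ B = ∅ (|A ∩ B| = 0) — false.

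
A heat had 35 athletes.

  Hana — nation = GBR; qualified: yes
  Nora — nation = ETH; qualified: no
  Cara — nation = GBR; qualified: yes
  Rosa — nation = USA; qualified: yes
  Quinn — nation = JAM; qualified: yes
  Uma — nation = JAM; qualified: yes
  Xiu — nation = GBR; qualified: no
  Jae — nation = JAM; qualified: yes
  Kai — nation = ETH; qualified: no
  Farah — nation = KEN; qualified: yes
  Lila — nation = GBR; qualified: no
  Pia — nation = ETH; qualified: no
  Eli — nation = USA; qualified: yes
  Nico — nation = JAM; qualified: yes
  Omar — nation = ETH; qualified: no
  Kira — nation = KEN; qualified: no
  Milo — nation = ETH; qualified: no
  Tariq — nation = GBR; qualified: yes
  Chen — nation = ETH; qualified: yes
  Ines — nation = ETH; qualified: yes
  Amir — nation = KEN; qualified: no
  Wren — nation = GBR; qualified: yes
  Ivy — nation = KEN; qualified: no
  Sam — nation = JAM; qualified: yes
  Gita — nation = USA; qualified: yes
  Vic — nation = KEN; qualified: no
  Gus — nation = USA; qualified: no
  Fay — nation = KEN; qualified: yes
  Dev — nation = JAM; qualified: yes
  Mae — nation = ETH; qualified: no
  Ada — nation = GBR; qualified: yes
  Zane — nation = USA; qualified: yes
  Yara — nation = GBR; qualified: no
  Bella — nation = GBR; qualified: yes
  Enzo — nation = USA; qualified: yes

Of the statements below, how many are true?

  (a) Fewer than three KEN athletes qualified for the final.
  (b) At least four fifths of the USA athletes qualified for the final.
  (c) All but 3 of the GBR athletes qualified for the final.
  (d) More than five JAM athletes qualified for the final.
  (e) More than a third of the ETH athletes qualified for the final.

4

(a) KEN: |A| = 6, |A ∩ B| = 2; needs |A ∩ B| < 3 — true.
(b) USA: |A| = 6, |A ∩ B| = 5; needs |A ∩ B| / |A| ≥ 4/5 — true.
(c) GBR: |A| = 9, |A ∩ B| = 6; needs |A ∖ B| = 3 — true.
(d) JAM: |A| = 6, |A ∩ B| = 6; needs |A ∩ B| > 5 — true.
(e) ETH: |A| = 8, |A ∩ B| = 2; needs |A ∩ B| / |A| > 1/3 — false.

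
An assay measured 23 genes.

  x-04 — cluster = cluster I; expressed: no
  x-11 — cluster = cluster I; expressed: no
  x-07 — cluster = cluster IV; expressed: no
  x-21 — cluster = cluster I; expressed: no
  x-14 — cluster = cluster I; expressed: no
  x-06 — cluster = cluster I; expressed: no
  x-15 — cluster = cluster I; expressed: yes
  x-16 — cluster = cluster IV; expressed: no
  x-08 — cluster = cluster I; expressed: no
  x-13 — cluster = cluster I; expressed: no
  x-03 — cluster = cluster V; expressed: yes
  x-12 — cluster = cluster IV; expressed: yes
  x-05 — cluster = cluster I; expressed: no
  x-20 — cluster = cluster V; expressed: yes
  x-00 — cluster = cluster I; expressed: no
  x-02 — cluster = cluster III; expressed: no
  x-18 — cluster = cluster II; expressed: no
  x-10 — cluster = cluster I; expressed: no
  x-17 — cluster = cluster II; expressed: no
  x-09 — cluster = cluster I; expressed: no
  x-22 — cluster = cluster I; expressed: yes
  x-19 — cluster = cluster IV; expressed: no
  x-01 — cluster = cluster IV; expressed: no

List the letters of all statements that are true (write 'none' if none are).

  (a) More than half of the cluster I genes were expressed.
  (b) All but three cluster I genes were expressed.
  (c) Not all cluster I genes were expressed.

|A| = 13, |A ∩ B| = 2, |A ∖ B| = 11.
(a) |A ∩ B| > |A ∖ B|: fails.
(b) |A ∖ B| = 3: fails.
(c) A ⊄ B (|A ∖ B| ≥ 1): holds.

(c)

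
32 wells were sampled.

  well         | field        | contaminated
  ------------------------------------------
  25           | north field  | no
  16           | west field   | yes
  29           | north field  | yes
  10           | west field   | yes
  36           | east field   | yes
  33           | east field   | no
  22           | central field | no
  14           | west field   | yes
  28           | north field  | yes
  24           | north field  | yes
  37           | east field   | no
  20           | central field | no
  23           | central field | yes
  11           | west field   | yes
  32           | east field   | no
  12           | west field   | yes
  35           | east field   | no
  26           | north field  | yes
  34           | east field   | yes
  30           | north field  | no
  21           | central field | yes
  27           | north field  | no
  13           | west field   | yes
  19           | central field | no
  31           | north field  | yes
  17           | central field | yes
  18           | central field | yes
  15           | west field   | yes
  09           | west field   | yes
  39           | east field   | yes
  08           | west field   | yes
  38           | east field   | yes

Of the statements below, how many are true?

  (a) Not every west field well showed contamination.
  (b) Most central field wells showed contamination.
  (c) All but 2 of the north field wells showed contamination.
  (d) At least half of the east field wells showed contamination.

2

(a) west field: |A| = 9, |A ∩ B| = 9; needs A ⊄ B (|A ∖ B| ≥ 1) — false.
(b) central field: |A| = 7, |A ∩ B| = 4; needs |A ∩ B| > |A ∖ B| — true.
(c) north field: |A| = 8, |A ∩ B| = 5; needs |A ∖ B| = 2 — false.
(d) east field: |A| = 8, |A ∩ B| = 4; needs |A ∩ B| ≥ |A ∖ B| — true.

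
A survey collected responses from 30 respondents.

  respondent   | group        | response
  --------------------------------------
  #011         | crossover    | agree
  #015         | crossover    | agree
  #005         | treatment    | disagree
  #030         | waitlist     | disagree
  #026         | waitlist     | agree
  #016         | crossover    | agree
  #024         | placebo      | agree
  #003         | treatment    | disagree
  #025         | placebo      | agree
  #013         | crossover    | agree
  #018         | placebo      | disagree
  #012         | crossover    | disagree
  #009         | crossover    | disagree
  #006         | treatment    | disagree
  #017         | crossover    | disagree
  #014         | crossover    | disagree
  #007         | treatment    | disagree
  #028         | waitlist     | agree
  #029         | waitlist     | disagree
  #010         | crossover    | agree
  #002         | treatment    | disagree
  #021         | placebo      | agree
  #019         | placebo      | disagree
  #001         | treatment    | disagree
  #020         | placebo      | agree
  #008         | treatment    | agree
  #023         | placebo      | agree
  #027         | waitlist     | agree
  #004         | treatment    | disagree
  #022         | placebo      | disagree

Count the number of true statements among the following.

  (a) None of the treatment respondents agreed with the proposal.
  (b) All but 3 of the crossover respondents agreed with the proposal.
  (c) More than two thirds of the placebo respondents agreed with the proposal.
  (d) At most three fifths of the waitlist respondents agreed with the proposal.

(a) treatment: |A| = 8, |A ∩ B| = 1; needs A ∩ B = ∅ (|A ∩ B| = 0) — false.
(b) crossover: |A| = 9, |A ∩ B| = 5; needs |A ∖ B| = 3 — false.
(c) placebo: |A| = 8, |A ∩ B| = 5; needs |A ∩ B| / |A| > 2/3 — false.
(d) waitlist: |A| = 5, |A ∩ B| = 3; needs |A ∩ B| / |A| ≤ 3/5 — true.

1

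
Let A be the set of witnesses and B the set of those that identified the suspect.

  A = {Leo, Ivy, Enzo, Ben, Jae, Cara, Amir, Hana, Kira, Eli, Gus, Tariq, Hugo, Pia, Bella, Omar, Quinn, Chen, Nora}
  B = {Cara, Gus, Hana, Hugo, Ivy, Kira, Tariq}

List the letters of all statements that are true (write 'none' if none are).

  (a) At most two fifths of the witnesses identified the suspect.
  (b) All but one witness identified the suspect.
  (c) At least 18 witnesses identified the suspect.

(a)

|A| = 19, |A ∩ B| = 7, |A ∖ B| = 12.
(a) |A ∩ B| / |A| ≤ 2/5: holds.
(b) |A ∖ B| = 1: fails.
(c) |A ∩ B| ≥ 18: fails.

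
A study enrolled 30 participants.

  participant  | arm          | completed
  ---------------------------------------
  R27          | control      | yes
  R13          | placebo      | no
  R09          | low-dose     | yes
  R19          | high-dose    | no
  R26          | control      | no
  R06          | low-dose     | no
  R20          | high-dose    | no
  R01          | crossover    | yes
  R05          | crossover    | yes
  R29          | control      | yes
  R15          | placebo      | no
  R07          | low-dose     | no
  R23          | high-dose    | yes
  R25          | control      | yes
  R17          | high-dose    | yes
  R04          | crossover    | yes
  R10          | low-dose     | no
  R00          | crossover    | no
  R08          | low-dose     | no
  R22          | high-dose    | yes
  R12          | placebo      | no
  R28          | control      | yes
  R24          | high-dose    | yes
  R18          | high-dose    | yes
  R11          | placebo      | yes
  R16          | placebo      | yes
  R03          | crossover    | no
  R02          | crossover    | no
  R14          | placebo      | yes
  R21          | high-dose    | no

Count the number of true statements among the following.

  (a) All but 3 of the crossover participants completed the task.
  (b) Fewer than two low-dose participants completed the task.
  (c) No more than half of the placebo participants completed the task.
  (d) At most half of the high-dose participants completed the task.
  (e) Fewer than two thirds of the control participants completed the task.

3

(a) crossover: |A| = 6, |A ∩ B| = 3; needs |A ∖ B| = 3 — true.
(b) low-dose: |A| = 5, |A ∩ B| = 1; needs |A ∩ B| < 2 — true.
(c) placebo: |A| = 6, |A ∩ B| = 3; needs |A ∩ B| ≤ |A ∖ B| — true.
(d) high-dose: |A| = 8, |A ∩ B| = 5; needs |A ∩ B| ≤ |A ∖ B| — false.
(e) control: |A| = 5, |A ∩ B| = 4; needs |A ∩ B| / |A| < 2/3 — false.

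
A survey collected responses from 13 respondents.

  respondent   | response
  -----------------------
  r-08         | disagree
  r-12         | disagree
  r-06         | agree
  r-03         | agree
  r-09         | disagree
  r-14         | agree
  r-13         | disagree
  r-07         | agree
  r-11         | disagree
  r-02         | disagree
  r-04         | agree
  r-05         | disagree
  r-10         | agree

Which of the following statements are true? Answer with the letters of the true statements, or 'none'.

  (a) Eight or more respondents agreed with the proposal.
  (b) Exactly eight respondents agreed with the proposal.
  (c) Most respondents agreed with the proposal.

|A| = 13, |A ∩ B| = 6, |A ∖ B| = 7.
(a) |A ∩ B| ≥ 8: fails.
(b) |A ∩ B| = 8: fails.
(c) |A ∩ B| > |A ∖ B|: fails.

none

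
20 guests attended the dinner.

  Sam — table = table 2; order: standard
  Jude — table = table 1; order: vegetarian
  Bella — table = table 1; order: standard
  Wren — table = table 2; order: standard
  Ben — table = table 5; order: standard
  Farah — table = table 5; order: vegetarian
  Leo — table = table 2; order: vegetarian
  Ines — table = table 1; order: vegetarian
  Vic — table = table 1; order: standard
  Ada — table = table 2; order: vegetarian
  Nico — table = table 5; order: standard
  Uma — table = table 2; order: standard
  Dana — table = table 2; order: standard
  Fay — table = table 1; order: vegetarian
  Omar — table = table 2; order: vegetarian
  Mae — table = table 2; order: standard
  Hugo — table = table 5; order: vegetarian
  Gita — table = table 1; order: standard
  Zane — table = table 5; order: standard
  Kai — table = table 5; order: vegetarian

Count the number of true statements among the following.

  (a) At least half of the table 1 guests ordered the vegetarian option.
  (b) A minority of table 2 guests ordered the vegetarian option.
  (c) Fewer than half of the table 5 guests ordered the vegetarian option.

(a) table 1: |A| = 6, |A ∩ B| = 3; needs |A ∩ B| ≥ |A ∖ B| — true.
(b) table 2: |A| = 8, |A ∩ B| = 3; needs |A ∩ B| < |A ∖ B| — true.
(c) table 5: |A| = 6, |A ∩ B| = 3; needs |A ∩ B| < |A ∖ B| — false.

2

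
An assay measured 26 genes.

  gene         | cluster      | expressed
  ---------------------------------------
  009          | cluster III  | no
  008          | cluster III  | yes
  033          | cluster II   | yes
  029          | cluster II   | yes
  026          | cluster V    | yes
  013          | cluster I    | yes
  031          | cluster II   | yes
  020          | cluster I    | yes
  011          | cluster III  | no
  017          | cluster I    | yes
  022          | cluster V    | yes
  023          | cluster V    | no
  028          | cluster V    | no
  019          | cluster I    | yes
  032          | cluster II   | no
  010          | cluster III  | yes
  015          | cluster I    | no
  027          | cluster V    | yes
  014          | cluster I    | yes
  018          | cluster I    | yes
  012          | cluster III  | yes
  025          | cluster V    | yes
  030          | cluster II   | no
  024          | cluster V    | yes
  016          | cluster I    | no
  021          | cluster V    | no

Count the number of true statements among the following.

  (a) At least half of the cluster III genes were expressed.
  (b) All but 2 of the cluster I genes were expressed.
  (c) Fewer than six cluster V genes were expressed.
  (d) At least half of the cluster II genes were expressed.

4

(a) cluster III: |A| = 5, |A ∩ B| = 3; needs |A ∩ B| ≥ |A ∖ B| — true.
(b) cluster I: |A| = 8, |A ∩ B| = 6; needs |A ∖ B| = 2 — true.
(c) cluster V: |A| = 8, |A ∩ B| = 5; needs |A ∩ B| < 6 — true.
(d) cluster II: |A| = 5, |A ∩ B| = 3; needs |A ∩ B| ≥ |A ∖ B| — true.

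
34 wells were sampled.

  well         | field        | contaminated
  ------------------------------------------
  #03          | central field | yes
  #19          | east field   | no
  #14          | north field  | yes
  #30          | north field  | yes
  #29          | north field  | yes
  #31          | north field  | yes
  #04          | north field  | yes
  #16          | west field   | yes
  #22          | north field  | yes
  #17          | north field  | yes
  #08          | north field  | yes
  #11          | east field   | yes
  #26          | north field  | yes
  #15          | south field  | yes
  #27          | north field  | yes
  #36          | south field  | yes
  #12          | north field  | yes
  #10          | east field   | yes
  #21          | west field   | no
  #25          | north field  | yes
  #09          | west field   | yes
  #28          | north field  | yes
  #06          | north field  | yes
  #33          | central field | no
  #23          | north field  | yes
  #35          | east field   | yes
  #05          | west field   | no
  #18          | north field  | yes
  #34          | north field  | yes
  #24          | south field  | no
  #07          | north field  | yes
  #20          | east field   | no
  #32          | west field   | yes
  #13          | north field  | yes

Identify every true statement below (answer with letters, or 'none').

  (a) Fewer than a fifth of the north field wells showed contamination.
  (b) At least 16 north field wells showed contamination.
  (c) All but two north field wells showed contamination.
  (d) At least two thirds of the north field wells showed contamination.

|A| = 19, |A ∩ B| = 19, |A ∖ B| = 0.
(a) |A ∩ B| / |A| < 1/5: fails.
(b) |A ∩ B| ≥ 16: holds.
(c) |A ∖ B| = 2: fails.
(d) |A ∩ B| / |A| ≥ 2/3: holds.

(b), (d)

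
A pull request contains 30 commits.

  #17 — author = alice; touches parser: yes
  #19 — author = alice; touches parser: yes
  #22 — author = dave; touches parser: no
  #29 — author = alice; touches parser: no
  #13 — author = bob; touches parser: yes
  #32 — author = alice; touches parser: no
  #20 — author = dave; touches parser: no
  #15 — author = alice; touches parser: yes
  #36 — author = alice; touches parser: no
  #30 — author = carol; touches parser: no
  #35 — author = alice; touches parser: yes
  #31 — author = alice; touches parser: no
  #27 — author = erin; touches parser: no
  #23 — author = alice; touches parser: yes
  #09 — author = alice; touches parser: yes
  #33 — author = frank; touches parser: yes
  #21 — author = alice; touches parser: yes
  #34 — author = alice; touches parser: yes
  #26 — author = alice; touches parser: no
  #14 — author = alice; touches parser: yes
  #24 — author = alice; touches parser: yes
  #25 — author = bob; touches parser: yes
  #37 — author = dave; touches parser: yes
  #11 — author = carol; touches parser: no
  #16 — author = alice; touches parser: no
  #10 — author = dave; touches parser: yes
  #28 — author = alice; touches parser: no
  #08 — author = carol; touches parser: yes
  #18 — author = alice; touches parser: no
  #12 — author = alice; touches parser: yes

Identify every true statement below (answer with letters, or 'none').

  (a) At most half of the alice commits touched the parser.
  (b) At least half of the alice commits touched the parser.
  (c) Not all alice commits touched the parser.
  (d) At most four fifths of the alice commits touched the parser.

(b), (c), (d)

|A| = 19, |A ∩ B| = 11, |A ∖ B| = 8.
(a) |A ∩ B| ≤ |A ∖ B|: fails.
(b) |A ∩ B| ≥ |A ∖ B|: holds.
(c) A ⊄ B (|A ∖ B| ≥ 1): holds.
(d) |A ∩ B| / |A| ≤ 4/5: holds.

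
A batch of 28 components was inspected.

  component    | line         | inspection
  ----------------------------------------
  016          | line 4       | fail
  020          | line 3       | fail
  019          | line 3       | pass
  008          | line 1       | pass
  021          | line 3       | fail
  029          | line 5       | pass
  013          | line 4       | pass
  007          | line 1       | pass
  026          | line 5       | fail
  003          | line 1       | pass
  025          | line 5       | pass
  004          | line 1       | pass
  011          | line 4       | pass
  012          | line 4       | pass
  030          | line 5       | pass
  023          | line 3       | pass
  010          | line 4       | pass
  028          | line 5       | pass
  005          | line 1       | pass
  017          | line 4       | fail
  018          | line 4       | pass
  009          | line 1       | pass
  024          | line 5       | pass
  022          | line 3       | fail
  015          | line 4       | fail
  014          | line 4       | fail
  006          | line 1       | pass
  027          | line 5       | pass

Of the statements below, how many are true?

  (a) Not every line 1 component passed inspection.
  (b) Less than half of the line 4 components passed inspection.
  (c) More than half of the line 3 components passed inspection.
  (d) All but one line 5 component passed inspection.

1

(a) line 1: |A| = 7, |A ∩ B| = 7; needs A ⊄ B (|A ∖ B| ≥ 1) — false.
(b) line 4: |A| = 9, |A ∩ B| = 5; needs |A ∩ B| < |A ∖ B| — false.
(c) line 3: |A| = 5, |A ∩ B| = 2; needs |A ∩ B| > |A ∖ B| — false.
(d) line 5: |A| = 7, |A ∩ B| = 6; needs |A ∖ B| = 1 — true.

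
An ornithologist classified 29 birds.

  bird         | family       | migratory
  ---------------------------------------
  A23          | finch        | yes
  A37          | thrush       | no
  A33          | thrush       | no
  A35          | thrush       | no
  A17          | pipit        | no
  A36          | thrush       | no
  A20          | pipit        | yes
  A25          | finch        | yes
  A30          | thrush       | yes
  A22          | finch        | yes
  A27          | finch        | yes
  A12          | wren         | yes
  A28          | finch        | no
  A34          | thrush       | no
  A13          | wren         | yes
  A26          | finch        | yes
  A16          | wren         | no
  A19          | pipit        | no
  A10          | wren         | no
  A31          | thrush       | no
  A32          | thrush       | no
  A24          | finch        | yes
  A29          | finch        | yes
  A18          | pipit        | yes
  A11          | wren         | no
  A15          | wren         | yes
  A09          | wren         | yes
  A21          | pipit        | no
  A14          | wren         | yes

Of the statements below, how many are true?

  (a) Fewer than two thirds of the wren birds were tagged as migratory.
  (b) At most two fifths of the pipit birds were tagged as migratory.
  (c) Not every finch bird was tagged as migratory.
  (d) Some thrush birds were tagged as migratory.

4

(a) wren: |A| = 8, |A ∩ B| = 5; needs |A ∩ B| / |A| < 2/3 — true.
(b) pipit: |A| = 5, |A ∩ B| = 2; needs |A ∩ B| / |A| ≤ 2/5 — true.
(c) finch: |A| = 8, |A ∩ B| = 7; needs A ⊄ B (|A ∖ B| ≥ 1) — true.
(d) thrush: |A| = 8, |A ∩ B| = 1; needs A ∩ B ≠ ∅ (|A ∩ B| ≥ 1) — true.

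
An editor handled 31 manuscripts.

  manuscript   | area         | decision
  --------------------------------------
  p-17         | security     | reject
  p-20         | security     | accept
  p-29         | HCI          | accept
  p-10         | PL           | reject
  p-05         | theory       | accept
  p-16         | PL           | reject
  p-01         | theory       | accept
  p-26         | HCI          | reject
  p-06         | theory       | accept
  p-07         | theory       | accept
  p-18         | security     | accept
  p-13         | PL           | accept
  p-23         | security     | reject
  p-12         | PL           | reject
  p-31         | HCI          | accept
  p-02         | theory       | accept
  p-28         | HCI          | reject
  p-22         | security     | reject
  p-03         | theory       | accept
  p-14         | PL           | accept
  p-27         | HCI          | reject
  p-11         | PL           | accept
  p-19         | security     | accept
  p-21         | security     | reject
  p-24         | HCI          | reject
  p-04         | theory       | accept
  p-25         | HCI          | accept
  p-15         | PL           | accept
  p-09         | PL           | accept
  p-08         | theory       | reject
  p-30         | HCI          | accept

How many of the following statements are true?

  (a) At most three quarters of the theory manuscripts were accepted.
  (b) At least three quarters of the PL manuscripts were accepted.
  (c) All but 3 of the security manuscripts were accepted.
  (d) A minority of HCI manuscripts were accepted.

0

(a) theory: |A| = 8, |A ∩ B| = 7; needs |A ∩ B| / |A| ≤ 3/4 — false.
(b) PL: |A| = 8, |A ∩ B| = 5; needs |A ∩ B| / |A| ≥ 3/4 — false.
(c) security: |A| = 7, |A ∩ B| = 3; needs |A ∖ B| = 3 — false.
(d) HCI: |A| = 8, |A ∩ B| = 4; needs |A ∩ B| < |A ∖ B| — false.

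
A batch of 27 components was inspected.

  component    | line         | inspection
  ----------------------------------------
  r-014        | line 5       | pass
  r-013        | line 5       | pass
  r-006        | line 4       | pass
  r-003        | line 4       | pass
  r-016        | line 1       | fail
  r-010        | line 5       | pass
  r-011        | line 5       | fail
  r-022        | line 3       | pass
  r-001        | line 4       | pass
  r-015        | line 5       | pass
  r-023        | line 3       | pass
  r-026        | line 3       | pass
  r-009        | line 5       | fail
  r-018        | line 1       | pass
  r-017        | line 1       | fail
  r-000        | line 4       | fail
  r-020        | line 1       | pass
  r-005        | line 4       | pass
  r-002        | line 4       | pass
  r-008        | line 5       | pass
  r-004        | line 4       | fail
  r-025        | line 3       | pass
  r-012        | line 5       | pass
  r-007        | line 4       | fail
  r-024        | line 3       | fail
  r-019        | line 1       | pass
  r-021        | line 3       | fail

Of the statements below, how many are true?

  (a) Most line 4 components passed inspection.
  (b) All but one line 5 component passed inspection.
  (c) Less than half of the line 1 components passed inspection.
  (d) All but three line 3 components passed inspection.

(a) line 4: |A| = 8, |A ∩ B| = 5; needs |A ∩ B| > |A ∖ B| — true.
(b) line 5: |A| = 8, |A ∩ B| = 6; needs |A ∖ B| = 1 — false.
(c) line 1: |A| = 5, |A ∩ B| = 3; needs |A ∩ B| < |A ∖ B| — false.
(d) line 3: |A| = 6, |A ∩ B| = 4; needs |A ∖ B| = 3 — false.

1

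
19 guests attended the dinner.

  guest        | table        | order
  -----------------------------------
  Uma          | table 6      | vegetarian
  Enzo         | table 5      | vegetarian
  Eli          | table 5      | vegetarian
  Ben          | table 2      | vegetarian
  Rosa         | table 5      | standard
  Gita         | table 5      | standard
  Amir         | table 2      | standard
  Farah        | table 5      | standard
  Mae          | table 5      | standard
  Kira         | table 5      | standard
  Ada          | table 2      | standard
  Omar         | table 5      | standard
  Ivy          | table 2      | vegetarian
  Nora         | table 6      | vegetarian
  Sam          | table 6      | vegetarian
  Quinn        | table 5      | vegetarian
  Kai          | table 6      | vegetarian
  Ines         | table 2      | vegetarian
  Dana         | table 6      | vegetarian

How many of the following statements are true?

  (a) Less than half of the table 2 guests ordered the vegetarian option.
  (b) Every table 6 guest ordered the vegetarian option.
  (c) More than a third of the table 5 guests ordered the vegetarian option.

(a) table 2: |A| = 5, |A ∩ B| = 3; needs |A ∩ B| < |A ∖ B| — false.
(b) table 6: |A| = 5, |A ∩ B| = 5; needs A ⊆ B, i.e. every element of A is in B (|A ∖ B| = 0) — true.
(c) table 5: |A| = 9, |A ∩ B| = 3; needs |A ∩ B| / |A| > 1/3 — false.

1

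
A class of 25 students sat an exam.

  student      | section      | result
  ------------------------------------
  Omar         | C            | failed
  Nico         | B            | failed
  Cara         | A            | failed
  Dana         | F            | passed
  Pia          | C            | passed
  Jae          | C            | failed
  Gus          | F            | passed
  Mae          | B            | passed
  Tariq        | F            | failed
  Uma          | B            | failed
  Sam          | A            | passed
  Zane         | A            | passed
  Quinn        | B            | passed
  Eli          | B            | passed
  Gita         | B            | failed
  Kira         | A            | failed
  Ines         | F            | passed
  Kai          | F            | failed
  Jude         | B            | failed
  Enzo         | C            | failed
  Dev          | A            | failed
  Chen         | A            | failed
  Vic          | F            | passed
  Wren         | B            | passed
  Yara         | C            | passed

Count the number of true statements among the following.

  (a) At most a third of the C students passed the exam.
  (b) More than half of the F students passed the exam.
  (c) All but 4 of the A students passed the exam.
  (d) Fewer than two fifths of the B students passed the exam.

2

(a) C: |A| = 5, |A ∩ B| = 2; needs |A ∩ B| / |A| ≤ 1/3 — false.
(b) F: |A| = 6, |A ∩ B| = 4; needs |A ∩ B| > |A ∖ B| — true.
(c) A: |A| = 6, |A ∩ B| = 2; needs |A ∖ B| = 4 — true.
(d) B: |A| = 8, |A ∩ B| = 4; needs |A ∩ B| / |A| < 2/5 — false.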